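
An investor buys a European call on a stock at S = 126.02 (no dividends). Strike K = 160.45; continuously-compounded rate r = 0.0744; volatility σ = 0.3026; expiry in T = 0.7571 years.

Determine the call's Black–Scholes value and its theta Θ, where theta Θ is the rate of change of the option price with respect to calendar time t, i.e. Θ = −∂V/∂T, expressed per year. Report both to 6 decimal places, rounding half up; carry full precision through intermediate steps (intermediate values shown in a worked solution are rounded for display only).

σ√T = 0.3026·√0.7571 = 0.263297
d₁ = (ln(S/K) + (r+σ²/2)T) / (σ√T) = (ln(126.02/160.45) + (0.0744+0.3026²/2)·0.7571) / 0.263297 = (-0.241542 + 0.090991) / 0.263297 = -0.571792
d₂ = d₁ − σ√T = -0.571792 − 0.263297 = -0.835088
e^{−rT} = e^{−0.0744·0.7571} = 0.945229
N(d₁) = 0.283732,  N(d₂) = 0.201834
Call price V = S·N(d₁) − K·e^{−rT}·N(d₂) = 35.755851 − 30.610534 = 5.145317
φ(d₁) = (1/√(2π))·e^{−d₁²/2} = 0.338778
Θ = −S·φ(d₁)·σ/(2√T) − r·K·e^{−rT}·N(d₂) = −7.423633 − 2.277424 = -9.701057

price = 5.145317
Θ = -9.701057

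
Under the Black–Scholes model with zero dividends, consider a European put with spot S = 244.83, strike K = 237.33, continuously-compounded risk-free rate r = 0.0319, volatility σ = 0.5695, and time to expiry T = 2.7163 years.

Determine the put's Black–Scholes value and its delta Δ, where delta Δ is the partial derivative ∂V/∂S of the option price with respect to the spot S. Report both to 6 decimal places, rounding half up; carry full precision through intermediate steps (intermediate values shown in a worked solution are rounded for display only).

price = 70.517394
Δ = -0.275999

σ√T = 0.5695·√2.7163 = 0.938604
d₁ = (ln(S/K) + (r+σ²/2)T) / (σ√T) = (ln(244.83/237.33) + (0.0319+0.5695²/2)·2.7163) / 0.938604 = (0.031113 + 0.527139) / 0.938604 = 0.594768
d₂ = d₁ − σ√T = 0.594768 − 0.938604 = -0.343837
e^{−rT} = e^{−0.0319·2.7163} = 0.916998
N(−d₁) = 0.275999,  N(−d₂) = 0.634515
Put price V = K·e^{−rT}·N(−d₂) − S·N(−d₁) = 138.090320 − 67.572926 = 70.517394
Δ = −N(−d₁) = -0.275999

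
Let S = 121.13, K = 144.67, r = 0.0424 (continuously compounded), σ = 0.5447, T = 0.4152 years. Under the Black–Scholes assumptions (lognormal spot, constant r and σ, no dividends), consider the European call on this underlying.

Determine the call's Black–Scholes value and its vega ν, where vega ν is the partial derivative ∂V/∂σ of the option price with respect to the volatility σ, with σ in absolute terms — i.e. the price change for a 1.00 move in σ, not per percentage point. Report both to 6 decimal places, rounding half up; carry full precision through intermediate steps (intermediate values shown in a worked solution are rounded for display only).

price = 9.678987
ν = 29.938198

σ√T = 0.5447·√0.4152 = 0.350983
d₁ = (ln(S/K) + (r+σ²/2)T) / (σ√T) = (ln(121.13/144.67) + (0.0424+0.5447²/2)·0.4152) / 0.350983 = (-0.177591 + 0.079199) / 0.350983 = -0.280332
d₂ = d₁ − σ√T = -0.280332 − 0.350983 = -0.631315
e^{−rT} = e^{−0.0424·0.4152} = 0.982550
N(d₁) = 0.389611,  N(d₂) = 0.263917
Call price V = S·N(d₁) − K·e^{−rT}·N(d₂) = 47.193606 − 37.514619 = 9.678987
φ(d₁) = (1/√(2π))·e^{−d₁²/2} = 0.383571
ν = S·φ(d₁)·√T = 29.938198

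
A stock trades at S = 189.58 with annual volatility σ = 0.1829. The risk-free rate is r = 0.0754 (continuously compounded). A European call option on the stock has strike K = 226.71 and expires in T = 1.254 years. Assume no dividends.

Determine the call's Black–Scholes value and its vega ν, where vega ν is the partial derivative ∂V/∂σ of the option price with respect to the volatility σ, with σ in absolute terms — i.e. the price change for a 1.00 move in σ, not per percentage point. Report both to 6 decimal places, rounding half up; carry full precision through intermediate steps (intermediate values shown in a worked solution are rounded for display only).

σ√T = 0.1829·√1.254 = 0.204815
d₁ = (ln(S/K) + (r+σ²/2)T) / (σ√T) = (ln(189.58/226.71) + (0.0754+0.1829²/2)·1.254) / 0.204815 = (-0.178861 + 0.115526) / 0.204815 = -0.309226
d₂ = d₁ − σ√T = -0.309226 − 0.204815 = -0.514042
e^{−rT} = e^{−0.0754·1.254} = 0.909781
N(d₁) = 0.378575,  N(d₂) = 0.303611
Call price V = S·N(d₁) − K·e^{−rT}·N(d₂) = 71.770184 − 62.621797 = 9.148387
φ(d₁) = (1/√(2π))·e^{−d₁²/2} = 0.380317
ν = S·φ(d₁)·√T = 80.739773

price = 9.148387
ν = 80.739773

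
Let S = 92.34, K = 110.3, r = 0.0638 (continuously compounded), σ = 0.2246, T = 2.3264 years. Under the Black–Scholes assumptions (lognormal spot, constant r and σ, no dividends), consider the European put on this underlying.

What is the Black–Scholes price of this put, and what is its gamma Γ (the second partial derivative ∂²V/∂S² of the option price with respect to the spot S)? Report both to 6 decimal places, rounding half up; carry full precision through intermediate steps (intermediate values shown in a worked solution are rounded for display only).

σ√T = 0.2246·√2.3264 = 0.342572
d₁ = (ln(S/K) + (r+σ²/2)T) / (σ√T) = (ln(92.34/110.3) + (0.0638+0.2246²/2)·2.3264) / 0.342572 = (-0.177727 + 0.207102) / 0.342572 = 0.085750
d₂ = d₁ − σ√T = 0.085750 − 0.342572 = -0.256822
e^{−rT} = e^{−0.0638·2.3264} = 0.862065
N(−d₁) = 0.465833,  N(−d₂) = 0.601342
Put price V = K·e^{−rT}·N(−d₂) − S·N(−d₁) = 57.179070 − 43.014973 = 14.164097
φ(d₁) = (1/√(2π))·e^{−d₁²/2} = 0.397478
Γ = φ(d₁) / (S·σ·√T) = 0.012565

price = 14.164097
Γ = 0.012565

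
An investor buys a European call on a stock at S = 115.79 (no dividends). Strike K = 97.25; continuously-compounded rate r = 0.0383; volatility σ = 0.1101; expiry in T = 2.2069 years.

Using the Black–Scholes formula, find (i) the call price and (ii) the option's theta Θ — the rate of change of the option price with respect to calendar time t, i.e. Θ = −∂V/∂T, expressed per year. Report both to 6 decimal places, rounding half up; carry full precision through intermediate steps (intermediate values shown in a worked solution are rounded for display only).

price = 26.823078
Θ = -3.622673

σ√T = 0.1101·√2.2069 = 0.163561
d₁ = (ln(S/K) + (r+σ²/2)T) / (σ√T) = (ln(115.79/97.25) + (0.0383+0.1101²/2)·2.2069) / 0.163561 = (0.174493 + 0.097900) / 0.163561 = 1.665398
d₂ = d₁ − σ√T = 1.665398 − 0.163561 = 1.501838
e^{−rT} = e^{−0.0383·2.2069} = 0.918949
N(d₁) = 0.952083,  N(d₂) = 0.933430
Call price V = S·N(d₁) − K·e^{−rT}·N(d₂) = 110.241731 − 83.418653 = 26.823078
φ(d₁) = (1/√(2π))·e^{−d₁²/2} = 0.099688
Θ = −S·φ(d₁)·σ/(2√T) − r·K·e^{−rT}·N(d₂) = −0.427738 − 3.194934 = -3.622673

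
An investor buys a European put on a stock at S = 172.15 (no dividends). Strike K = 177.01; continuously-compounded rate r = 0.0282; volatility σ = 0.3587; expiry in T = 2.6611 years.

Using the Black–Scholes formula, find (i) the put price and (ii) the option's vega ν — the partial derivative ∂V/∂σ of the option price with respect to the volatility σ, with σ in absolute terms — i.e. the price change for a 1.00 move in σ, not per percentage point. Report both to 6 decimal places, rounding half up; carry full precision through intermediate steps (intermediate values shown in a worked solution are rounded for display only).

price = 34.860698
ν = 104.495412

σ√T = 0.3587·√2.6611 = 0.585143
d₁ = (ln(S/K) + (r+σ²/2)T) / (σ√T) = (ln(172.15/177.01) + (0.0282+0.3587²/2)·2.6611) / 0.585143 = (-0.027840 + 0.246239) / 0.585143 = 0.373241
d₂ = d₁ − σ√T = 0.373241 − 0.585143 = -0.211902
e^{−rT} = e^{−0.0282·2.6611} = 0.927704
N(−d₁) = 0.354485,  N(−d₂) = 0.583908
Put price V = K·e^{−rT}·N(−d₂) − S·N(−d₁) = 95.885236 − 61.024538 = 34.860698
φ(d₁) = (1/√(2π))·e^{−d₁²/2} = 0.372100
ν = S·φ(d₁)·√T = 104.495412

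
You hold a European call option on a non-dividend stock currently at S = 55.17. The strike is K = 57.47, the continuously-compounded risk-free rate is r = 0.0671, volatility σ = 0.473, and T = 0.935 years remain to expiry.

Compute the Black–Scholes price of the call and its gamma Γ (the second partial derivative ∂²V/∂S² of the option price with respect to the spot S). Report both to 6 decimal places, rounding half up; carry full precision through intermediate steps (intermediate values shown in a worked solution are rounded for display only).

price = 10.479931
Γ = 0.015217

σ√T = 0.473·√0.935 = 0.457369
d₁ = (ln(S/K) + (r+σ²/2)T) / (σ√T) = (ln(55.17/57.47) + (0.0671+0.473²/2)·0.935) / 0.457369 = (-0.040844 + 0.167332) / 0.457369 = 0.276556
d₂ = d₁ − σ√T = 0.276556 − 0.457369 = -0.180814
e^{−rT} = e^{−0.0671·0.935} = 0.939189
N(d₁) = 0.608939,  N(d₂) = 0.428257
Call price V = S·N(d₁) − K·e^{−rT}·N(d₂) = 33.595184 − 23.115253 = 10.479931
φ(d₁) = (1/√(2π))·e^{−d₁²/2} = 0.383974
Γ = φ(d₁) / (S·σ·√T) = 0.015217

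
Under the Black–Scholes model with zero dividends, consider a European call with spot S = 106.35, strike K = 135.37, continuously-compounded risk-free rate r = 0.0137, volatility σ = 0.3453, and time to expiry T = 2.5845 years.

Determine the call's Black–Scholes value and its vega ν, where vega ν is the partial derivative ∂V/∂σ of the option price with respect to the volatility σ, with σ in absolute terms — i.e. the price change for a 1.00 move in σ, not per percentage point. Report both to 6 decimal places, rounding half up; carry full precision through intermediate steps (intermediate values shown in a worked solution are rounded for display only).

price = 15.465068
ν = 67.911871

σ√T = 0.3453·√2.5845 = 0.555117
d₁ = (ln(S/K) + (r+σ²/2)T) / (σ√T) = (ln(106.35/135.37) + (0.0137+0.3453²/2)·2.5845) / 0.555117 = (-0.241276 + 0.189485) / 0.555117 = -0.093297
d₂ = d₁ − σ√T = -0.093297 − 0.555117 = -0.648415
e^{−rT} = e^{−0.0137·2.5845} = 0.965212
N(d₁) = 0.462834,  N(d₂) = 0.258358
Call price V = S·N(d₁) − K·e^{−rT}·N(d₂) = 49.222366 − 33.757298 = 15.465068
φ(d₁) = (1/√(2π))·e^{−d₁²/2} = 0.397210
ν = S·φ(d₁)·√T = 67.911871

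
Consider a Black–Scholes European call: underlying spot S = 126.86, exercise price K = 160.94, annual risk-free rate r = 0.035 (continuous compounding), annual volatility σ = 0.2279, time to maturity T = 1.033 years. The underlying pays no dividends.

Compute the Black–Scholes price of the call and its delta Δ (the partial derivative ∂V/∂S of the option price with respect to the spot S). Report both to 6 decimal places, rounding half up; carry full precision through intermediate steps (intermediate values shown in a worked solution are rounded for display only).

σ√T = 0.2279·√1.033 = 0.231630
d₁ = (ln(S/K) + (r+σ²/2)T) / (σ√T) = (ln(126.86/160.94) + (0.035+0.2279²/2)·1.033) / 0.231630 = (-0.237948 + 0.062981) / 0.231630 = -0.755370
d₂ = d₁ − σ√T = -0.755370 − 0.231630 = -0.987000
e^{−rT} = e^{−0.035·1.033} = 0.964491
N(d₁) = 0.225013,  N(d₂) = 0.161821
Call price V = S·N(d₁) − K·e^{−rT}·N(d₂) = 28.545197 − 25.118729 = 3.426469
Δ = N(d₁) = 0.225013

price = 3.426469
Δ = 0.225013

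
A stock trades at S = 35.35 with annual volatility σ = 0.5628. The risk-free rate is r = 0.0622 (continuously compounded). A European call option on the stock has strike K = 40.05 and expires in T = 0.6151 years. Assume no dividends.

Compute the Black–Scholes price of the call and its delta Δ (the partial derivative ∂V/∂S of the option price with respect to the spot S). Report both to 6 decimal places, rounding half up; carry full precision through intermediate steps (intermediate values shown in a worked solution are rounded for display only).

price = 4.977146
Δ = 0.509800

σ√T = 0.5628·√0.6151 = 0.441395
d₁ = (ln(S/K) + (r+σ²/2)T) / (σ√T) = (ln(35.35/40.05) + (0.0622+0.5628²/2)·0.6151) / 0.441395 = (-0.124830 + 0.135674) / 0.441395 = 0.024566
d₂ = d₁ − σ√T = 0.024566 − 0.441395 = -0.416828
e^{−rT} = e^{−0.0622·0.6151} = 0.962463
N(d₁) = 0.509800,  N(d₂) = 0.338402
Call price V = S·N(d₁) − K·e^{−rT}·N(d₂) = 18.021417 − 13.044270 = 4.977146
Δ = N(d₁) = 0.509800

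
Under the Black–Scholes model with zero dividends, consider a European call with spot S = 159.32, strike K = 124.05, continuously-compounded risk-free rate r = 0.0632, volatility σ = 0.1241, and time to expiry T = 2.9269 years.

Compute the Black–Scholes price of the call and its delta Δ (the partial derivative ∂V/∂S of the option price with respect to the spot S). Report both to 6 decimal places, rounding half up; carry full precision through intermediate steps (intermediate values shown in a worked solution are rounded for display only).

price = 56.420503
Δ = 0.984459

σ√T = 0.1241·√2.9269 = 0.212313
d₁ = (ln(S/K) + (r+σ²/2)T) / (σ√T) = (ln(159.32/124.05) + (0.0632+0.1241²/2)·2.9269) / 0.212313 = (0.250230 + 0.207518) / 0.212313 = 2.156012
d₂ = d₁ − σ√T = 2.156012 − 0.212313 = 1.943699
e^{−rT} = e^{−0.0632·2.9269} = 0.831121
N(d₁) = 0.984459,  N(d₂) = 0.974034
Call price V = S·N(d₁) − K·e^{−rT}·N(d₂) = 156.843949 − 100.423446 = 56.420503
Δ = N(d₁) = 0.984459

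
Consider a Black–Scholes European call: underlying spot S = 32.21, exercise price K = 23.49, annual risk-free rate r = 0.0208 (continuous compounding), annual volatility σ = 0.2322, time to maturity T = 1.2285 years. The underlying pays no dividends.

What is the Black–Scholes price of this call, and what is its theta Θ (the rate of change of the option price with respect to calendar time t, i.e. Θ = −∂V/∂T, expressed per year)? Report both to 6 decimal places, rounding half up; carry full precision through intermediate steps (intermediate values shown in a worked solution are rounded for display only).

σ√T = 0.2322·√1.2285 = 0.257365
d₁ = (ln(S/K) + (r+σ²/2)T) / (σ√T) = (ln(32.21/23.49) + (0.0208+0.2322²/2)·1.2285) / 0.257365 = (0.315702 + 0.058671) / 0.257365 = 1.454639
d₂ = d₁ − σ√T = 1.454639 − 0.257365 = 1.197274
e^{−rT} = e^{−0.0208·1.2285} = 0.974771
N(d₁) = 0.927115,  N(d₂) = 0.884400
Call price V = S·N(d₁) − K·e^{−rT}·N(d₂) = 29.862386 − 20.250434 = 9.611952
φ(d₁) = (1/√(2π))·e^{−d₁²/2} = 0.138494
Θ = −S·φ(d₁)·σ/(2√T) − r·K·e^{−rT}·N(d₂) = −0.467270 − 0.421209 = -0.888479

price = 9.611952
Θ = -0.888479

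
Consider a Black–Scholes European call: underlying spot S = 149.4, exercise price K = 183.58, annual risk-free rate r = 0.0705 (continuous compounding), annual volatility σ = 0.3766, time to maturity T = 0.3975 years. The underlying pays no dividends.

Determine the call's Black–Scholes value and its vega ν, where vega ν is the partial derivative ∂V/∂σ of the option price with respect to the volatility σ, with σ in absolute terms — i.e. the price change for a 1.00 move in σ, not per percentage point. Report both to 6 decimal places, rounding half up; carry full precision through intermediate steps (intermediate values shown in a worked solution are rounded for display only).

price = 5.068231
ν = 30.795204

σ√T = 0.3766·√0.3975 = 0.237437
d₁ = (ln(S/K) + (r+σ²/2)T) / (σ√T) = (ln(149.4/183.58) + (0.0705+0.3766²/2)·0.3975) / 0.237437 = (-0.206023 + 0.056212) / 0.237437 = -0.630951
d₂ = d₁ − σ√T = -0.630951 − 0.237437 = -0.868388
e^{−rT} = e^{−0.0705·0.3975} = 0.972365
N(d₁) = 0.264036,  N(d₂) = 0.192591
Call price V = S·N(d₁) − K·e^{−rT}·N(d₂) = 39.447019 − 34.378788 = 5.068231
φ(d₁) = (1/√(2π))·e^{−d₁²/2} = 0.326937
ν = S·φ(d₁)·√T = 30.795204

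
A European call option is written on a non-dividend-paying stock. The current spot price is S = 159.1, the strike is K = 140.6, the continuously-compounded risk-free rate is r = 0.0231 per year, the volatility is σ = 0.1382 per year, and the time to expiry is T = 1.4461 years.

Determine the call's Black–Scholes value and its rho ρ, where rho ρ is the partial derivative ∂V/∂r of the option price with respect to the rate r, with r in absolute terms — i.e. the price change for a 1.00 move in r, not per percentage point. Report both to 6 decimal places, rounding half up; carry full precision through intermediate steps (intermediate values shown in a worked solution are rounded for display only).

price = 25.374113
ρ = 158.410352

σ√T = 0.1382·√1.4461 = 0.166191
d₁ = (ln(S/K) + (r+σ²/2)T) / (σ√T) = (ln(159.1/140.6) + (0.0231+0.1382²/2)·1.4461) / 0.166191 = (0.123614 + 0.047215) / 0.166191 = 1.027906
d₂ = d₁ − σ√T = 1.027906 − 0.166191 = 0.861715
e^{−rT} = e^{−0.0231·1.4461} = 0.967147
N(d₁) = 0.848003,  N(d₂) = 0.805578
Call price V = S·N(d₁) − K·e^{−rT}·N(d₂) = 134.917265 − 109.543152 = 25.374113
ρ = K·T·e^{−rT}·N(d₂) = 158.410352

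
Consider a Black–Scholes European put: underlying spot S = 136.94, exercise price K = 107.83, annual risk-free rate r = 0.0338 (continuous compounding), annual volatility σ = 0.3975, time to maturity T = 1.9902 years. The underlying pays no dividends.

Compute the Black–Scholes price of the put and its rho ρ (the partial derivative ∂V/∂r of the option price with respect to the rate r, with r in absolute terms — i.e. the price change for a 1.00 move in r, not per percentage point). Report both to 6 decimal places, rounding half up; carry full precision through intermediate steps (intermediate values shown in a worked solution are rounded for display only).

σ√T = 0.3975·√1.9902 = 0.560771
d₁ = (ln(S/K) + (r+σ²/2)T) / (σ√T) = (ln(136.94/107.83) + (0.0338+0.3975²/2)·1.9902) / 0.560771 = (0.238987 + 0.224501) / 0.560771 = 0.826519
d₂ = d₁ − σ√T = 0.826519 − 0.560771 = 0.265748
e^{−rT} = e^{−0.0338·1.9902} = 0.934944
N(−d₁) = 0.204255,  N(−d₂) = 0.395217
Put price V = K·e^{−rT}·N(−d₂) − S·N(−d₁) = 39.843770 − 27.970668 = 11.873101
ρ = −K·T·e^{−rT}·N(−d₂) = -79.297071

price = 11.873101
ρ = -79.297071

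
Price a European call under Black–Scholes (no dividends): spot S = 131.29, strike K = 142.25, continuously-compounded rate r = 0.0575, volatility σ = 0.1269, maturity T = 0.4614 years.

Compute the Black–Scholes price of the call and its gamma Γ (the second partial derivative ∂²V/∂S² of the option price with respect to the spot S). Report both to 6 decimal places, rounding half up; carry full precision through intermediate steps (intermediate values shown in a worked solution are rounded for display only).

σ√T = 0.1269·√0.4614 = 0.086199
d₁ = (ln(S/K) + (r+σ²/2)T) / (σ√T) = (ln(131.29/142.25) + (0.0575+0.1269²/2)·0.4614) / 0.086199 = (-0.080177 + 0.030246) / 0.086199 = -0.579265
d₂ = d₁ − σ√T = -0.579265 − 0.086199 = -0.665464
e^{−rT} = e^{−0.0575·0.4614} = 0.973818
N(d₁) = 0.281205,  N(d₂) = 0.252877
Call price V = S·N(d₁) − K·e^{−rT}·N(d₂) = 36.919430 − 35.029954 = 1.889477
φ(d₁) = (1/√(2π))·e^{−d₁²/2} = 0.337324
Γ = φ(d₁) / (S·σ·√T) = 0.029807

price = 1.889477
Γ = 0.029807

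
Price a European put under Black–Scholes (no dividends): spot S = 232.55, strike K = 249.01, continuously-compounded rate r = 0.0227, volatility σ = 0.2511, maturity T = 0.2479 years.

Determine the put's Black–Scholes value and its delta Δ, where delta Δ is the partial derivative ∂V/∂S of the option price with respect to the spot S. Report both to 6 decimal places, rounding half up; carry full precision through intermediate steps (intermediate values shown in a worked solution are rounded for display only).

σ√T = 0.2511·√0.2479 = 0.125022
d₁ = (ln(S/K) + (r+σ²/2)T) / (σ√T) = (ln(232.55/249.01) + (0.0227+0.2511²/2)·0.2479) / 0.125022 = (-0.068388 + 0.013443) / 0.125022 = -0.439486
d₂ = d₁ − σ√T = -0.439486 − 0.125022 = -0.564508
e^{−rT} = e^{−0.0227·0.2479} = 0.994388
N(−d₁) = 0.669845,  N(−d₂) = 0.713796
Put price V = K·e^{−rT}·N(−d₂) − S·N(−d₁) = 176.744871 − 155.772549 = 20.972322
Δ = −N(−d₁) = -0.669845

price = 20.972322
Δ = -0.669845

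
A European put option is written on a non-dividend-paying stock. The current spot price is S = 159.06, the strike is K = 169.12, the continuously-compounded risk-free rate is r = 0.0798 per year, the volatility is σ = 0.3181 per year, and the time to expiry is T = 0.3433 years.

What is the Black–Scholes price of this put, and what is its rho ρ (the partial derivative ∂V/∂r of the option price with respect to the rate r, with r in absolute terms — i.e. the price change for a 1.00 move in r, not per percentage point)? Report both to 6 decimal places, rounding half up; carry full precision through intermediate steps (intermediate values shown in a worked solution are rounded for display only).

σ√T = 0.3181·√0.3433 = 0.186381
d₁ = (ln(S/K) + (r+σ²/2)T) / (σ√T) = (ln(159.06/169.12) + (0.0798+0.3181²/2)·0.3433) / 0.186381 = (-0.061327 + 0.044764) / 0.186381 = -0.088866
d₂ = d₁ − σ√T = -0.088866 − 0.186381 = -0.275246
e^{−rT} = e^{−0.0798·0.3433} = 0.972977
N(−d₁) = 0.535406,  N(−d₂) = 0.608436
Put price V = K·e^{−rT}·N(−d₂) − S·N(−d₁) = 100.118092 − 85.161628 = 14.956464
ρ = −K·T·e^{−rT}·N(−d₂) = -34.370541

price = 14.956464
ρ = -34.370541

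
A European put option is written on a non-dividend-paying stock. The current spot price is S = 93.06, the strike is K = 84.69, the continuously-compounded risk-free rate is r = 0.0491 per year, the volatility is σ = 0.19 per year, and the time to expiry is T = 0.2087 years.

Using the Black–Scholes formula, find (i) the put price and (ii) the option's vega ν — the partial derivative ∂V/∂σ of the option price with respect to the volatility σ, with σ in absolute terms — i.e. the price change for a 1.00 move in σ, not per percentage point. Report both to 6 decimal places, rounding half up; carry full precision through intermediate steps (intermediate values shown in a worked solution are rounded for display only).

price = 0.426432
ν = 7.791598

σ√T = 0.19·√0.2087 = 0.086799
d₁ = (ln(S/K) + (r+σ²/2)T) / (σ√T) = (ln(93.06/84.69) + (0.0491+0.19²/2)·0.2087) / 0.086799 = (0.094247 + 0.014014) / 0.086799 = 1.247262
d₂ = d₁ − σ√T = 1.247262 − 0.086799 = 1.160463
e^{−rT} = e^{−0.0491·0.2087} = 0.989805
N(−d₁) = 0.106151,  N(−d₂) = 0.122930
Put price V = K·e^{−rT}·N(−d₂) − S·N(−d₁) = 10.304819 − 9.878386 = 0.426432
φ(d₁) = (1/√(2π))·e^{−d₁²/2} = 0.183275
ν = S·φ(d₁)·√T = 7.791598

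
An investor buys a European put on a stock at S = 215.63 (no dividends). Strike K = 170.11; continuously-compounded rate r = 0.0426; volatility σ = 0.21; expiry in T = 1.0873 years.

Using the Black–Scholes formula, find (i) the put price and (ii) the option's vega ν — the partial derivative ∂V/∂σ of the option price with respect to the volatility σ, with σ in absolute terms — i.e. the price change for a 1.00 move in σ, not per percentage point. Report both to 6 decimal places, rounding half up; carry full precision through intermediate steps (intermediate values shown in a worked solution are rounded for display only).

price = 1.880253
ν = 33.483238

σ√T = 0.21·√1.0873 = 0.218975
d₁ = (ln(S/K) + (r+σ²/2)T) / (σ√T) = (ln(215.63/170.11) + (0.0426+0.21²/2)·1.0873) / 0.218975 = (0.237119 + 0.070294) / 0.218975 = 1.403873
d₂ = d₁ − σ√T = 1.403873 − 0.218975 = 1.184898
e^{−rT} = e^{−0.0426·1.0873} = 0.954737
N(−d₁) = 0.080178,  N(−d₂) = 0.118029
Put price V = K·e^{−rT}·N(−d₂) − S·N(−d₁) = 19.169117 − 17.288865 = 1.880253
φ(d₁) = (1/√(2π))·e^{−d₁²/2} = 0.148917
ν = S·φ(d₁)·√T = 33.483238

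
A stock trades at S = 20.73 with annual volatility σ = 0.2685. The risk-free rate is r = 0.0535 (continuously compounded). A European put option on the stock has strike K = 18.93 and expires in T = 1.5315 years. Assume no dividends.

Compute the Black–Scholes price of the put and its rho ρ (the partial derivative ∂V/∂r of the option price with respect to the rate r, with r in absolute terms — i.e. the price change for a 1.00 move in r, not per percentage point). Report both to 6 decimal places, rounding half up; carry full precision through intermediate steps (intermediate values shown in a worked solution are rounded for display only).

σ√T = 0.2685·√1.5315 = 0.332279
d₁ = (ln(S/K) + (r+σ²/2)T) / (σ√T) = (ln(20.73/18.93) + (0.0535+0.2685²/2)·1.5315) / 0.332279 = (0.090834 + 0.137140) / 0.332279 = 0.686092
d₂ = d₁ − σ√T = 0.686092 − 0.332279 = 0.353813
e^{−rT} = e^{−0.0535·1.5315} = 0.921332
N(−d₁) = 0.246328,  N(−d₂) = 0.361740
Put price V = K·e^{−rT}·N(−d₂) − S·N(−d₁) = 6.309030 − 5.106371 = 1.202659
ρ = −K·T·e^{−rT}·N(−d₂) = -9.662279

price = 1.202659
ρ = -9.662279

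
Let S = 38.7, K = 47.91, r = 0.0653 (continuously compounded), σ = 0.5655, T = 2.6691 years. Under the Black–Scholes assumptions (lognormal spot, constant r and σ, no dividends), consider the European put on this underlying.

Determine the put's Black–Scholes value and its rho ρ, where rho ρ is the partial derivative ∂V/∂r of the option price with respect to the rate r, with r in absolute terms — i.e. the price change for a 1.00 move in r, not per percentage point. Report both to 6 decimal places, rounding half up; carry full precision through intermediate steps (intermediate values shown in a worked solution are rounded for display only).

price = 14.832810
ρ = -74.443655

σ√T = 0.5655·√2.6691 = 0.923879
d₁ = (ln(S/K) + (r+σ²/2)T) / (σ√T) = (ln(38.7/47.91) + (0.0653+0.5655²/2)·2.6691) / 0.923879 = (-0.213485 + 0.601068) / 0.923879 = 0.419518
d₂ = d₁ − σ√T = 0.419518 − 0.923879 = -0.504361
e^{−rT} = e^{−0.0653·2.6691} = 0.840051
N(−d₁) = 0.337419,  N(−d₂) = 0.692996
Put price V = K·e^{−rT}·N(−d₂) − S·N(−d₁) = 27.890920 − 13.058110 = 14.832810
ρ = −K·T·e^{−rT}·N(−d₂) = -74.443655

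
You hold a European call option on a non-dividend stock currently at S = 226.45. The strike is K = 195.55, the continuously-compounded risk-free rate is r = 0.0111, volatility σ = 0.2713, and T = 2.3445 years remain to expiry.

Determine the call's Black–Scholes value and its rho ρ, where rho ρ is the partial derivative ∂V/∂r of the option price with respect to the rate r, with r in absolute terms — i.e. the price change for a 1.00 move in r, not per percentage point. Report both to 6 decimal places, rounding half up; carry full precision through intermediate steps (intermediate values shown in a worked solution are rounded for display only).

price = 55.139248
ρ = 260.164631

σ√T = 0.2713·√2.3445 = 0.415408
d₁ = (ln(S/K) + (r+σ²/2)T) / (σ√T) = (ln(226.45/195.55) + (0.0111+0.2713²/2)·2.3445) / 0.415408 = (0.146708 + 0.112306) / 0.415408 = 0.623517
d₂ = d₁ − σ√T = 0.623517 − 0.415408 = 0.208109
e^{−rT} = e^{−0.0111·2.3445} = 0.974312
N(d₁) = 0.733528,  N(d₂) = 0.582428
Call price V = S·N(d₁) − K·e^{−rT}·N(d₂) = 166.107314 − 110.968066 = 55.139248
ρ = K·T·e^{−rT}·N(d₂) = 260.164631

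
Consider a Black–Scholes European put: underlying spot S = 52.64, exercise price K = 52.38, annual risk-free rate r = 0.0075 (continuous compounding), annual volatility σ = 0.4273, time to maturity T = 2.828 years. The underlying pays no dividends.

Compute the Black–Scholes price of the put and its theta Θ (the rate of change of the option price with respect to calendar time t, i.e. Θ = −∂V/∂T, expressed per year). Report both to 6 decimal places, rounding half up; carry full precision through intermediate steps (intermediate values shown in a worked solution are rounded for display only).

price = 13.910744
Θ = -2.226118

σ√T = 0.4273·√2.828 = 0.718576
d₁ = (ln(S/K) + (r+σ²/2)T) / (σ√T) = (ln(52.64/52.38) + (0.0075+0.4273²/2)·2.828) / 0.718576 = (0.004951 + 0.279386) / 0.718576 = 0.395695
d₂ = d₁ − σ√T = 0.395695 − 0.718576 = -0.322881
e^{−rT} = e^{−0.0075·2.828} = 0.979013
N(−d₁) = 0.346165,  N(−d₂) = 0.626607
Put price V = K·e^{−rT}·N(−d₂) − S·N(−d₁) = 32.132865 − 18.222122 = 13.910744
φ(d₁) = (1/√(2π))·e^{−d₁²/2} = 0.368901
Θ = −S·φ(d₁)·σ/(2√T) + r·K·e^{−rT}·N(−d₂) = −2.467115 + 0.240996 = -2.226118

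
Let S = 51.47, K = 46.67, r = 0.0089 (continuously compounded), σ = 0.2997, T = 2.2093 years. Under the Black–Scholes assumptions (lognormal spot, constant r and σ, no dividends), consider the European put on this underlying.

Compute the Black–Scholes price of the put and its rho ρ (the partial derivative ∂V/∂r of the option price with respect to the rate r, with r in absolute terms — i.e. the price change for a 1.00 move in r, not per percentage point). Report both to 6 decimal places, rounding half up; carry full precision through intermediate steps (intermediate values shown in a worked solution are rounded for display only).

price = 6.005853
ρ = -48.890104

σ√T = 0.2997·√2.2093 = 0.445466
d₁ = (ln(S/K) + (r+σ²/2)T) / (σ√T) = (ln(51.47/46.67) + (0.0089+0.2997²/2)·2.2093) / 0.445466 = (0.097898 + 0.118883) / 0.445466 = 0.486637
d₂ = d₁ − σ√T = 0.486637 − 0.445466 = 0.041172
e^{−rT} = e^{−0.0089·2.2093} = 0.980529
N(−d₁) = 0.313258,  N(−d₂) = 0.483580
Put price V = K·e^{−rT}·N(−d₂) − S·N(−d₁) = 22.129228 − 16.123375 = 6.005853
ρ = −K·T·e^{−rT}·N(−d₂) = -48.890104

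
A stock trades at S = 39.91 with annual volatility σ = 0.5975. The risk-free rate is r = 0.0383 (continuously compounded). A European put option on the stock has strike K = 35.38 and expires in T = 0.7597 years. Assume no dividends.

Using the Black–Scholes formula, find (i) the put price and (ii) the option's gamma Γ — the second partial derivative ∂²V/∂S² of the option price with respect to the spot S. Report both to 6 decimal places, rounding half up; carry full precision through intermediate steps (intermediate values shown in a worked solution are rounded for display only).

σ√T = 0.5975·√0.7597 = 0.520786
d₁ = (ln(S/K) + (r+σ²/2)T) / (σ√T) = (ln(39.91/35.38) + (0.0383+0.5975²/2)·0.7597) / 0.520786 = (0.120480 + 0.164705) / 0.520786 = 0.547606
d₂ = d₁ − σ√T = 0.547606 − 0.520786 = 0.026821
e^{−rT} = e^{−0.0383·0.7597} = 0.971323
N(−d₁) = 0.291981,  N(−d₂) = 0.489301
Put price V = K·e^{−rT}·N(−d₂) − S·N(−d₁) = 16.815034 − 11.652965 = 5.162069
φ(d₁) = (1/√(2π))·e^{−d₁²/2} = 0.343395
Γ = φ(d₁) / (S·σ·√T) = 0.016522

price = 5.162069
Γ = 0.016522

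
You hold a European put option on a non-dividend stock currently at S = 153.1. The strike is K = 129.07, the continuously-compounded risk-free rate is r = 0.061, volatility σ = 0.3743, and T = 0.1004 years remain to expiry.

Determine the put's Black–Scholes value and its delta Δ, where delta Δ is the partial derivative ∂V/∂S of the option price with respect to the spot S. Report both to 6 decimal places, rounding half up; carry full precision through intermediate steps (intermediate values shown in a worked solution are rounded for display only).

σ√T = 0.3743·√0.1004 = 0.118601
d₁ = (ln(S/K) + (r+σ²/2)T) / (σ√T) = (ln(153.1/129.07) + (0.061+0.3743²/2)·0.1004) / 0.118601 = (0.170736 + 0.013157) / 0.118601 = 1.550531
d₂ = d₁ − σ√T = 1.550531 − 0.118601 = 1.431931
e^{−rT} = e^{−0.061·0.1004} = 0.993894
N(−d₁) = 0.060507,  N(−d₂) = 0.076082
Put price V = K·e^{−rT}·N(−d₂) − S·N(−d₁) = 9.759924 − 9.263626 = 0.496298
Δ = −N(−d₁) = -0.060507

price = 0.496298
Δ = -0.060507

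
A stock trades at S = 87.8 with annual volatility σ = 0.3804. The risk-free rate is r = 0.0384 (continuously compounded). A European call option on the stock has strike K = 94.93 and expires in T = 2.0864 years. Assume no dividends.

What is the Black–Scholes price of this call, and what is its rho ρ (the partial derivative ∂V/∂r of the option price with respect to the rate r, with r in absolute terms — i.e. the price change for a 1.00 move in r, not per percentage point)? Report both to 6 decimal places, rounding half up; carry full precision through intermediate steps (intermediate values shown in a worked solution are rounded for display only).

price = 19.076965
ρ = 71.879708

σ√T = 0.3804·√2.0864 = 0.549464
d₁ = (ln(S/K) + (r+σ²/2)T) / (σ√T) = (ln(87.8/94.93) + (0.0384+0.3804²/2)·2.0864) / 0.549464 = (-0.078078 + 0.231073) / 0.549464 = 0.278444
d₂ = d₁ − σ√T = 0.278444 − 0.549464 = -0.271020
e^{−rT} = e^{−0.0384·2.0864} = 0.923008
N(d₁) = 0.609664,  N(d₂) = 0.393188
Call price V = S·N(d₁) − K·e^{−rT}·N(d₂) = 53.528512 − 34.451547 = 19.076965
ρ = K·T·e^{−rT}·N(d₂) = 71.879708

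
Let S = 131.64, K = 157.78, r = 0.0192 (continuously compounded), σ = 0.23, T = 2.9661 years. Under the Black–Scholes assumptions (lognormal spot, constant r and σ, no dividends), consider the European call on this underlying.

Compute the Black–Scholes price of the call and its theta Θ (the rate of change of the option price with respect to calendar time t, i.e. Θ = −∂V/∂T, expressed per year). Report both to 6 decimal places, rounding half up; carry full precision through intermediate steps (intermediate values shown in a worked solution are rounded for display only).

price = 14.389276
Θ = -4.354770

σ√T = 0.23·√2.9661 = 0.396114
d₁ = (ln(S/K) + (r+σ²/2)T) / (σ√T) = (ln(131.64/157.78) + (0.0192+0.23²/2)·2.9661) / 0.396114 = (-0.181131 + 0.135402) / 0.396114 = -0.115442
d₂ = d₁ − σ√T = -0.115442 − 0.396114 = -0.511557
e^{−rT} = e^{−0.0192·2.9661} = 0.944642
N(d₁) = 0.454047,  N(d₂) = 0.304481
Call price V = S·N(d₁) − K·e^{−rT}·N(d₂) = 59.770797 − 45.381520 = 14.389276
φ(d₁) = (1/√(2π))·e^{−d₁²/2} = 0.396293
Θ = −S·φ(d₁)·σ/(2√T) − r·K·e^{−rT}·N(d₂) = −3.483445 − 0.871325 = -4.354770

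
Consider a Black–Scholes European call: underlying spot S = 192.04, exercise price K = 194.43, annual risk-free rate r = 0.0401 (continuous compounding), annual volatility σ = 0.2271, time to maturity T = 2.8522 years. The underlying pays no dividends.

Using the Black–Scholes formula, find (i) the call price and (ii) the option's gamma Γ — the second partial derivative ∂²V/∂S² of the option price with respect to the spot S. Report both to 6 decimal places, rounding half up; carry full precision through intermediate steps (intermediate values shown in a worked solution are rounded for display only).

σ√T = 0.2271·√2.8522 = 0.383537
d₁ = (ln(S/K) + (r+σ²/2)T) / (σ√T) = (ln(192.04/194.43) + (0.0401+0.2271²/2)·2.8522) / 0.383537 = (-0.012369 + 0.187923) / 0.383537 = 0.457726
d₂ = d₁ − σ√T = 0.457726 − 0.383537 = 0.074190
e^{−rT} = e^{−0.0401·2.8522} = 0.891925
N(d₁) = 0.676426,  N(d₂) = 0.529570
Call price V = S·N(d₁) − K·e^{−rT}·N(d₂) = 129.900754 − 91.836469 = 38.064285
φ(d₁) = (1/√(2π))·e^{−d₁²/2} = 0.359265
Γ = φ(d₁) / (S·σ·√T) = 0.004878

price = 38.064285
Γ = 0.004878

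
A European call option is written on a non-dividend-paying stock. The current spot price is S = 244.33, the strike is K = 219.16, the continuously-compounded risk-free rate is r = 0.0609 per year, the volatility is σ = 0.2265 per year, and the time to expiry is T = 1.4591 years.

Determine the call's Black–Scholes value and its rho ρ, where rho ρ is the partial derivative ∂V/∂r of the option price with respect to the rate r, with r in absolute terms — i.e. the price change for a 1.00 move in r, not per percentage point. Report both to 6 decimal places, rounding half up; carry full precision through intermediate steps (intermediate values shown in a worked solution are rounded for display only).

σ√T = 0.2265·√1.4591 = 0.273597
d₁ = (ln(S/K) + (r+σ²/2)T) / (σ√T) = (ln(244.33/219.16) + (0.0609+0.2265²/2)·1.4591) / 0.273597 = (0.108718 + 0.126287) / 0.273597 = 0.858945
d₂ = d₁ − σ√T = 0.858945 − 0.273597 = 0.585348
e^{−rT} = e^{−0.0609·1.4591} = 0.914974
N(d₁) = 0.804815,  N(d₂) = 0.720843
Call price V = S·N(d₁) − K·e^{−rT}·N(d₂) = 196.640346 − 144.547665 = 52.092681
ρ = K·T·e^{−rT}·N(d₂) = 210.909498

price = 52.092681
ρ = 210.909498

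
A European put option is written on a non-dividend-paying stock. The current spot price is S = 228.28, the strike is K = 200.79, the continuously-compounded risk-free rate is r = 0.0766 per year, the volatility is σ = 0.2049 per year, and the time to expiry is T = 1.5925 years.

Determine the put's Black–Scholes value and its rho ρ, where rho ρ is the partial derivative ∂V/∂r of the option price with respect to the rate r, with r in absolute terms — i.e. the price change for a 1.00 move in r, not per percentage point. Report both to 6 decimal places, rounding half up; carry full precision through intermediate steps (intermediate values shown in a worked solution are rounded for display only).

price = 4.586124
ρ = -56.837818

σ√T = 0.2049·√1.5925 = 0.258572
d₁ = (ln(S/K) + (r+σ²/2)T) / (σ√T) = (ln(228.28/200.79) + (0.0766+0.2049²/2)·1.5925) / 0.258572 = (0.128313 + 0.155415) / 0.258572 = 1.097290
d₂ = d₁ − σ√T = 1.097290 − 0.258572 = 0.838718
e^{−rT} = e^{−0.0766·1.5925} = 0.885161
N(−d₁) = 0.136257,  N(−d₂) = 0.200814
Put price V = K·e^{−rT}·N(−d₂) − S·N(−d₁) = 35.690938 − 31.104814 = 4.586124
ρ = −K·T·e^{−rT}·N(−d₂) = -56.837818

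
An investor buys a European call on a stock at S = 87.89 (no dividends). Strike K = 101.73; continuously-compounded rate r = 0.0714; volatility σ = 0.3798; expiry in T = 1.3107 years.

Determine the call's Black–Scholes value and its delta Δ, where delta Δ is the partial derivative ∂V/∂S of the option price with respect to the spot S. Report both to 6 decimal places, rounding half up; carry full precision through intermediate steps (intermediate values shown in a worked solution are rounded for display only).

price = 13.271797
Δ = 0.538366

σ√T = 0.3798·√1.3107 = 0.434817
d₁ = (ln(S/K) + (r+σ²/2)T) / (σ√T) = (ln(87.89/101.73) + (0.0714+0.3798²/2)·1.3107) / 0.434817 = (-0.146236 + 0.188117) / 0.434817 = 0.096318
d₂ = d₁ − σ√T = 0.096318 − 0.434817 = -0.338499
e^{−rT} = e^{−0.0714·1.3107} = 0.910662
N(d₁) = 0.538366,  N(d₂) = 0.367494
Call price V = S·N(d₁) − K·e^{−rT}·N(d₂) = 47.316988 − 34.045191 = 13.271797
Δ = N(d₁) = 0.538366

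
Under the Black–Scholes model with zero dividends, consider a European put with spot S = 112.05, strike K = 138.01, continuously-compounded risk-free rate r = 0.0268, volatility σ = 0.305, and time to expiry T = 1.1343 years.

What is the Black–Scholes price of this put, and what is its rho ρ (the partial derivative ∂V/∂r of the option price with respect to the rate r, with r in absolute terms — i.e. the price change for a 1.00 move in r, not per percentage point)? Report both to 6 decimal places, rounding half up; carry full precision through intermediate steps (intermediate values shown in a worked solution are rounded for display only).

σ√T = 0.305·√1.1343 = 0.324836
d₁ = (ln(S/K) + (r+σ²/2)T) / (σ√T) = (ln(112.05/138.01) + (0.0268+0.305²/2)·1.1343) / 0.324836 = (-0.208381 + 0.083158) / 0.324836 = -0.385495
d₂ = d₁ − σ√T = -0.385495 − 0.324836 = -0.710331
e^{−rT} = e^{−0.0268·1.1343} = 0.970058
N(−d₁) = 0.650065,  N(−d₂) = 0.761250
Put price V = K·e^{−rT}·N(−d₂) − S·N(−d₁) = 101.914486 − 72.839747 = 29.074740
ρ = −K·T·e^{−rT}·N(−d₂) = -115.601602

price = 29.074740
ρ = -115.601602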